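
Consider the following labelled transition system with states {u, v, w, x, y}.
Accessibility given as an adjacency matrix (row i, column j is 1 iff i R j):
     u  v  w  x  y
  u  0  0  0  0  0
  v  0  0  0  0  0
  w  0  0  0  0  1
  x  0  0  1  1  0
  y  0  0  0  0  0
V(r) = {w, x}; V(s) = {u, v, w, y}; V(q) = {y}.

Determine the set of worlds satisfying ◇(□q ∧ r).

x

Let φ = ◇(□q ∧ r). Evaluate φ at each world:
  u (successors ∅): φ is false.
  v (successors ∅): φ is false.
  w (successors {y}): φ is false.
  x (successors {w, x}): φ is true.
  y (successors ∅): φ is false.
For instance, at w:
  At w: ◇(□q ∧ r) requires □q ∧ r at some successor in {y}.
    At y: □q ∧ r is false.
  So ◇(□q ∧ r) is false at w.
Satisfying worlds: {x}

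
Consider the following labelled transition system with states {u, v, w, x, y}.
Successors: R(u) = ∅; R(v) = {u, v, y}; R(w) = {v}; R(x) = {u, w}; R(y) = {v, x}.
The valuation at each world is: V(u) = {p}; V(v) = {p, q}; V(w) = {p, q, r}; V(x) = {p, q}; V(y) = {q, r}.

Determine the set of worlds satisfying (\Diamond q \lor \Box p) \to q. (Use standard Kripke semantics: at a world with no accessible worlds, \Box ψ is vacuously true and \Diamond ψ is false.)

v, w, x, y

Let φ = (\Diamond q \lor \Box p) \to q. Evaluate φ at each world:
  u (successors ∅): φ is false.
  v (successors {u, v, y}): φ is true.
  w (successors {v}): φ is true.
  x (successors {u, w}): φ is true.
  y (successors {v, x}): φ is true.
For instance, at v:
  At v: \Diamond q \lor \Box p is true, q is true, so (\Diamond q \lor \Box p) \to q is true.
    At v: \Diamond q is true, \Box p is false, so \Diamond q \lor \Box p is true.
      At v: \Diamond q requires q at some successor in {u, v, y}.
        q holds at v, so \Diamond q is true at v.
      At v: \Box p requires p at every successor {u, v, y}.
        p fails at y, so \Box p is false at v.
Satisfying worlds: {v, w, x, y}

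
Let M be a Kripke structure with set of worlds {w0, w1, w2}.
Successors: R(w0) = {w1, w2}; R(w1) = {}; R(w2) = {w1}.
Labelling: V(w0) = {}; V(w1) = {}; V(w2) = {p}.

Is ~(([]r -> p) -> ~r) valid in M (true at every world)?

No

Let φ = ~(([]r -> p) -> ~r). Evaluate φ at each world:
  w0 (successors {w1, w2}): φ is false.
  w1 (successors ∅): φ is false.
  w2 (successors {w1}): φ is false.
Detail at w0 (counterexample):
  At w0: ([]r -> p) -> ~r is true, so ~(([]r -> p) -> ~r) is false.
    At w0: []r -> p is true, ~r is true, so ([]r -> p) -> ~r is true.
      At w0: []r is false, p is false, so []r -> p is true.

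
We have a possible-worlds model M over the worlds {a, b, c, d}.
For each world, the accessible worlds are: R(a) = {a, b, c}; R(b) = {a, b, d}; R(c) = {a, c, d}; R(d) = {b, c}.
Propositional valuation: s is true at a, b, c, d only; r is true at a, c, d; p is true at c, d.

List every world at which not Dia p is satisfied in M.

none

Let φ = not Dia p. Evaluate φ at each world:
  a (successors {a, b, c}): φ is false.
  b (successors {a, b, d}): φ is false.
  c (successors {a, c, d}): φ is false.
  d (successors {b, c}): φ is false.
For instance, at a:
  At a: Dia p is true, so not Dia p is false.
    At a: Dia p requires p at some successor in {a, b, c}.
      p holds at c, so Dia p is true at a.
Satisfying worlds: none.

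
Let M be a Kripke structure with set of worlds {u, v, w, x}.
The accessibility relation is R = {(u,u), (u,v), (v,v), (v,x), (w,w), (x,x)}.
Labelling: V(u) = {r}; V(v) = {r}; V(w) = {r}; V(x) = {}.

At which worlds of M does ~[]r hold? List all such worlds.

Let φ = ~[]r. Evaluate φ at each world:
  u (successors {u, v}): φ is false.
  v (successors {v, x}): φ is true.
  w (successors {w}): φ is false.
  x (successors {x}): φ is true.
For instance, at w:
  At w: []r is true, so ~[]r is false.
    At w: []r requires r at every successor {w}.
      At w: r is true.
    So []r is true at w.
Satisfying worlds: {v, x}

v, x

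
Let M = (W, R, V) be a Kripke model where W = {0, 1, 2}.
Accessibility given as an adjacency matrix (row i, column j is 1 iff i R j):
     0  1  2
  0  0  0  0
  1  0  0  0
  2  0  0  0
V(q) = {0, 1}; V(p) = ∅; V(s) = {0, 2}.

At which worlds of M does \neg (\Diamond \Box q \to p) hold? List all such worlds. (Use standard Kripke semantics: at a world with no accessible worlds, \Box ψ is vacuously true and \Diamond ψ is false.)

none

Let φ = \neg (\Diamond \Box q \to p). Evaluate φ at each world:
  0 (successors ∅): φ is false.
  1 (successors ∅): φ is false.
  2 (successors ∅): φ is false.
For instance, at 2:
  At 2: \Diamond \Box q \to p is true, so \neg (\Diamond \Box q \to p) is false.
    At 2: \Diamond \Box q is false, p is false, so \Diamond \Box q \to p is true.
      At 2: no accessible worlds, so \Diamond \Box q is false.
Satisfying worlds: none.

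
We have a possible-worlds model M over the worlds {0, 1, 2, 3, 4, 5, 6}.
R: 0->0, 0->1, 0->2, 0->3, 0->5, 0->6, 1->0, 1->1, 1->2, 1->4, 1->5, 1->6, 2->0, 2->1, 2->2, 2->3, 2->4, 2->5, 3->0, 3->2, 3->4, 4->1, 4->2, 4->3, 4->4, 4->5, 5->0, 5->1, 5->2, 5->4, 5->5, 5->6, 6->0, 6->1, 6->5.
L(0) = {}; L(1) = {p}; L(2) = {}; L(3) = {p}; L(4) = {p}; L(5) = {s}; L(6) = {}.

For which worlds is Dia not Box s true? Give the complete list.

0, 1, 2, 3, 4, 5, 6

Let φ = Dia not Box s. Evaluate φ at each world:
  0 (successors {0, 1, 2, 3, 5, 6}): φ is true.
  1 (successors {0, 1, 2, 4, 5, 6}): φ is true.
  2 (successors {0, 1, 2, 3, 4, 5}): φ is true.
  3 (successors {0, 2, 4}): φ is true.
  4 (successors {1, 2, 3, 4, 5}): φ is true.
  5 (successors {0, 1, 2, 4, 5, 6}): φ is true.
  6 (successors {0, 1, 5}): φ is true.
For instance, at 5:
  At 5: Dia not Box s requires not Box s at some successor in {0, 1, 2, 4, 5, 6}.
    not Box s holds at 0, so Dia not Box s is true at 5.
      At 0: Box s is false, so not Box s is true.
Satisfying worlds: {0, 1, 2, 3, 4, 5, 6}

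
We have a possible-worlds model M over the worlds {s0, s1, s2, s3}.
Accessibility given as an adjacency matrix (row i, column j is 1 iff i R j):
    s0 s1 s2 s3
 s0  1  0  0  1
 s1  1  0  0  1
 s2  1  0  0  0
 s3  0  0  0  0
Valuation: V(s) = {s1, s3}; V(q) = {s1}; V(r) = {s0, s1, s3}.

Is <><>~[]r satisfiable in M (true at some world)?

Let φ = <><>~[]r. Evaluate φ at each world:
  s0 (successors {s0, s3}): φ is false.
  s1 (successors {s0, s3}): φ is false.
  s2 (successors {s0}): φ is false.
  s3 (successors ∅): φ is false.
For instance, at s2:
  At s2: <><>~[]r requires <>~[]r at some successor in {s0}.
    At s0: <>~[]r is false.
  So <><>~[]r is false at s2.

No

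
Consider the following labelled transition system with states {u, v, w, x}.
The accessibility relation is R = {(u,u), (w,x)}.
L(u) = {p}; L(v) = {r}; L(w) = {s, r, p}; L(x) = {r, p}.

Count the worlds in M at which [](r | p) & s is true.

Recall that []ψ holds at a world iff ψ holds at every accessible world, and <>ψ holds iff ψ holds at some accessible world.
Let φ = [](r | p) & s. Evaluate φ at each world:
  u (successors {u}): φ is false.
  v (successors ∅): φ is false.
  w (successors {x}): φ is true.
  x (successors ∅): φ is false.
For instance, at u:
  At u: [](r | p) is true, s is false, so [](r | p) & s is false.
    At u: [](r | p) requires r | p at every successor {u}.
      At u: r | p is true.
    So [](r | p) is true at u.
Satisfying worlds: {w}

1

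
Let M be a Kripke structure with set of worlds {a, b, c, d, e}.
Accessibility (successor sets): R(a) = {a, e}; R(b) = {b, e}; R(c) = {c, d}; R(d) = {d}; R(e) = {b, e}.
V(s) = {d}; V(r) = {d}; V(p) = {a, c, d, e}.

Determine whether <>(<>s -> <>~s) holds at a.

At a: <>(<>s -> <>~s) requires <>s -> <>~s at some successor in {a, e}.
  <>s -> <>~s holds at a, so <>(<>s -> <>~s) is true at a.
    At a: <>s is false, <>~s is true, so <>s -> <>~s is true.
      At a: <>s requires s at some successor in {a, e}.
        At a: s is false.
        At e: s is false.
      So <>s is false at a.
      At a: <>~s requires ~s at some successor in {a, e}.
        ~s holds at a, so <>~s is true at a.

Yes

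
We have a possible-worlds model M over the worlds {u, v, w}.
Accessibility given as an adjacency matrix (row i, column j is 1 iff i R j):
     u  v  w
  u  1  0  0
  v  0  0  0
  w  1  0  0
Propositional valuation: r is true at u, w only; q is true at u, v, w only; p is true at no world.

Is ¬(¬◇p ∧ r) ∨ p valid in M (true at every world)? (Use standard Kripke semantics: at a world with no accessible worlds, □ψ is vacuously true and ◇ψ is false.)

No

Let φ = ¬(¬◇p ∧ r) ∨ p. Evaluate φ at each world:
  u (successors {u}): φ is false.
  v (successors ∅): φ is true.
  w (successors {u}): φ is false.
Detail at u (counterexample):
  At u: ¬(¬◇p ∧ r) is false, p is false, so ¬(¬◇p ∧ r) ∨ p is false.
    At u: ¬◇p ∧ r is true, so ¬(¬◇p ∧ r) is false.
      At u: ¬◇p is true, r is true, so ¬◇p ∧ r is true.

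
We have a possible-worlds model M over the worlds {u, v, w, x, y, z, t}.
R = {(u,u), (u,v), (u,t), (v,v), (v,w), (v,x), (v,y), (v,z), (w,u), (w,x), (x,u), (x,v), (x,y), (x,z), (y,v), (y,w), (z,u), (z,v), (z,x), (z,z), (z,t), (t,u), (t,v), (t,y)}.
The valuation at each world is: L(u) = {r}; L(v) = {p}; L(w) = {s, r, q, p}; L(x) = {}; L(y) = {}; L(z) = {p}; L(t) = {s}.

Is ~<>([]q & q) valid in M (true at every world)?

Yes

Let φ = ~<>([]q & q). Evaluate φ at each world:
  u (successors {u, v, t}): φ is true.
  v (successors {v, w, x, y, z}): φ is true.
  w (successors {u, x}): φ is true.
  x (successors {u, v, y, z}): φ is true.
  y (successors {v, w}): φ is true.
  z (successors {u, v, x, z, t}): φ is true.
  t (successors {u, v, y}): φ is true.
For instance, at y:
  At y: <>([]q & q) is false, so ~<>([]q & q) is true.
    At y: <>([]q & q) requires []q & q at some successor in {v, w}.
      At v: []q & q is false.
      At w: []q & q is false.
    So <>([]q & q) is false at y.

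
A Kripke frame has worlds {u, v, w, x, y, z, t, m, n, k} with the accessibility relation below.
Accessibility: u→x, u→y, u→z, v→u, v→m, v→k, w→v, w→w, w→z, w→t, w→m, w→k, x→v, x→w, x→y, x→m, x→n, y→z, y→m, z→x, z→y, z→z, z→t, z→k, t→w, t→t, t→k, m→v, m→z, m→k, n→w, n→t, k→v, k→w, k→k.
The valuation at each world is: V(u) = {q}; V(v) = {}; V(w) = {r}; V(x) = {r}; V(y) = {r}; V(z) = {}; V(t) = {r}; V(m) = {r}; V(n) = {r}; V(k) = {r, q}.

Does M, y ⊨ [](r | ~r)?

Yes

At y: [](r | ~r) requires r | ~r at every successor {z, m}.
  At z: r | ~r is true.
  At m: r | ~r is true.
So [](r | ~r) is true at y.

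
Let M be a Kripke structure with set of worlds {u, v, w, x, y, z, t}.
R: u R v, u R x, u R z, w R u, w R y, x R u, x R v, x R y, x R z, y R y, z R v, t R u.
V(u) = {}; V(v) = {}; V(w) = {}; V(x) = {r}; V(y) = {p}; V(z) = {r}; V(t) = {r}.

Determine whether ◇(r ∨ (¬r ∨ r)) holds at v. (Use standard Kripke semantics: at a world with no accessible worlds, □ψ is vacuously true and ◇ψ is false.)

Recall that ◇ψ holds at a world iff ψ holds at some accessible world.
At v: no accessible worlds, so ◇(r ∨ (¬r ∨ r)) is false.

No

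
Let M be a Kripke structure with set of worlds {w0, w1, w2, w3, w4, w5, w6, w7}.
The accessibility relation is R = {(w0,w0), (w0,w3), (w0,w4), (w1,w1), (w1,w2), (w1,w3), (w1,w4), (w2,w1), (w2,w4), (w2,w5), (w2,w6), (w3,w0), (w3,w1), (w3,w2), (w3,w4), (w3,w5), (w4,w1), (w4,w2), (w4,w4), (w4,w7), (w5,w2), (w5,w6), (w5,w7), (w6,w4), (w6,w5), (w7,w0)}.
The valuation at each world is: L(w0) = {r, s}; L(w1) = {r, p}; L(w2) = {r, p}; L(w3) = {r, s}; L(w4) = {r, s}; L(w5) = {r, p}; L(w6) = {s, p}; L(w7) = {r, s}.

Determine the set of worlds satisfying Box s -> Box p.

Recall that Box ψ holds at a world iff ψ holds at every accessible world, and Dia ψ holds iff ψ holds at some accessible world.
Let φ = Box s -> Box p. Evaluate φ at each world:
  w0 (successors {w0, w3, w4}): φ is false.
  w1 (successors {w1, w2, w3, w4}): φ is true.
  w2 (successors {w1, w4, w5, w6}): φ is true.
  w3 (successors {w0, w1, w2, w4, w5}): φ is true.
  w4 (successors {w1, w2, w4, w7}): φ is true.
  w5 (successors {w2, w6, w7}): φ is true.
  w6 (successors {w4, w5}): φ is true.
  w7 (successors {w0}): φ is false.
For instance, at w4:
  At w4: Box s is false, Box p is false, so Box s -> Box p is true.
    At w4: Box s requires s at every successor {w1, w2, w4, w7}.
      s fails at w1, so Box s is false at w4.
    At w4: Box p requires p at every successor {w1, w2, w4, w7}.
      p fails at w4, so Box p is false at w4.
Satisfying worlds: {w1, w2, w3, w4, w5, w6}

w1, w2, w3, w4, w5, w6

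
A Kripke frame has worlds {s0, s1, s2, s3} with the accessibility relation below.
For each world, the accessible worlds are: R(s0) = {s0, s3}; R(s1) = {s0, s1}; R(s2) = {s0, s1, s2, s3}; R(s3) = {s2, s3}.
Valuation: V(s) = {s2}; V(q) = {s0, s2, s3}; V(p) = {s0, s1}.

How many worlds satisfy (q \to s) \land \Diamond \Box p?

Let φ = (q \to s) \land \Diamond \Box p. Evaluate φ at each world:
  s0 (successors {s0, s3}): φ is false.
  s1 (successors {s0, s1}): φ is true.
  s2 (successors {s0, s1, s2, s3}): φ is true.
  s3 (successors {s2, s3}): φ is false.
For instance, at s3:
  At s3: q \to s is false, \Diamond \Box p is false, so (q \to s) \land \Diamond \Box p is false.
    At s3: \Diamond \Box p requires \Box p at some successor in {s2, s3}.
      At s2: \Box p is false.
      At s3: \Box p is false.
    So \Diamond \Box p is false at s3.
Satisfying worlds: {s1, s2}

2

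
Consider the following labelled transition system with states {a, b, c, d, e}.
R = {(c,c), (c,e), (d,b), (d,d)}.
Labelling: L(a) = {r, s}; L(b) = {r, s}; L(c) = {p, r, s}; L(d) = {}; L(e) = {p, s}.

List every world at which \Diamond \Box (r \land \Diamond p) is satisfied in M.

c, d

Let φ = \Diamond \Box (r \land \Diamond p). Evaluate φ at each world:
  a (successors ∅): φ is false.
  b (successors ∅): φ is false.
  c (successors {c, e}): φ is true.
  d (successors {b, d}): φ is true.
  e (successors ∅): φ is false.
For instance, at c:
  At c: \Diamond \Box (r \land \Diamond p) requires \Box (r \land \Diamond p) at some successor in {c, e}.
    \Box (r \land \Diamond p) holds at e, so \Diamond \Box (r \land \Diamond p) is true at c.
      At e: no accessible worlds, so \Box (r \land \Diamond p) holds vacuously.
Satisfying worlds: {c, d}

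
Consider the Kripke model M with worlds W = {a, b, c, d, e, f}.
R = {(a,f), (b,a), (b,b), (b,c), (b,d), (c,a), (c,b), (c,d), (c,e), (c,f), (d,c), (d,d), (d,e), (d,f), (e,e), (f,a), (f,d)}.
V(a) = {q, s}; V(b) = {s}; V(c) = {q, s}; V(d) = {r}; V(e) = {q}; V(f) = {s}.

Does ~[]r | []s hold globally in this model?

Let φ = ~[]r | []s. Evaluate φ at each world:
  a (successors {f}): φ is true.
  b (successors {a, b, c, d}): φ is true.
  c (successors {a, b, d, e, f}): φ is true.
  d (successors {c, d, e, f}): φ is true.
  e (successors {e}): φ is true.
  f (successors {a, d}): φ is true.
For instance, at b:
  At b: ~[]r is true, []s is false, so ~[]r | []s is true.
    At b: []r is false, so ~[]r is true.
      At b: []r requires r at every successor {a, b, c, d}.
        r fails at a, so []r is false at b.
    At b: []s requires s at every successor {a, b, c, d}.
      s fails at d, so []s is false at b.

Yes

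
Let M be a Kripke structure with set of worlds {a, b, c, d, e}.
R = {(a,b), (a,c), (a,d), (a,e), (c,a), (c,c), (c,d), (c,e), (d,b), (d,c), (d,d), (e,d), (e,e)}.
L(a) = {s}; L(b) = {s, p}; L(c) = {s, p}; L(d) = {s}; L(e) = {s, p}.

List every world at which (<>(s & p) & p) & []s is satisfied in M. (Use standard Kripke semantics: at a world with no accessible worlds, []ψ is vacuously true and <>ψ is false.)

c, e

Let φ = (<>(s & p) & p) & []s. Evaluate φ at each world:
  a (successors {b, c, d, e}): φ is false.
  b (successors ∅): φ is false.
  c (successors {a, c, d, e}): φ is true.
  d (successors {b, c, d}): φ is false.
  e (successors {d, e}): φ is true.
For instance, at c:
  At c: <>(s & p) & p is true, []s is true, so (<>(s & p) & p) & []s is true.
    At c: <>(s & p) is true, p is true, so <>(s & p) & p is true.
      At c: <>(s & p) requires s & p at some successor in {a, c, d, e}.
        s & p holds at c, so <>(s & p) is true at c.
    At c: []s requires s at every successor {a, c, d, e}.
      At a: s is true.
      At c: s is true.
      At d: s is true.
      At e: s is true.
    So []s is true at c.
Satisfying worlds: {c, e}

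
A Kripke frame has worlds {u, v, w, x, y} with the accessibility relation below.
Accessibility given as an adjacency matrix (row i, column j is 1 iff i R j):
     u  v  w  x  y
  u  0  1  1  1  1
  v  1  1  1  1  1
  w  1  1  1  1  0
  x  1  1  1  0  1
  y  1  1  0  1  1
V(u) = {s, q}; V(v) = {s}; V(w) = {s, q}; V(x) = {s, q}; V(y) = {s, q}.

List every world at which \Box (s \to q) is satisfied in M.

none

Let φ = \Box (s \to q). Evaluate φ at each world:
  u (successors {v, w, x, y}): φ is false.
  v (successors {u, v, w, x, y}): φ is false.
  w (successors {u, v, w, x}): φ is false.
  x (successors {u, v, w, y}): φ is false.
  y (successors {u, v, x, y}): φ is false.
For instance, at x:
  At x: \Box (s \to q) requires s \to q at every successor {u, v, w, y}.
    s \to q fails at v, so \Box (s \to q) is false at x.
Satisfying worlds: none.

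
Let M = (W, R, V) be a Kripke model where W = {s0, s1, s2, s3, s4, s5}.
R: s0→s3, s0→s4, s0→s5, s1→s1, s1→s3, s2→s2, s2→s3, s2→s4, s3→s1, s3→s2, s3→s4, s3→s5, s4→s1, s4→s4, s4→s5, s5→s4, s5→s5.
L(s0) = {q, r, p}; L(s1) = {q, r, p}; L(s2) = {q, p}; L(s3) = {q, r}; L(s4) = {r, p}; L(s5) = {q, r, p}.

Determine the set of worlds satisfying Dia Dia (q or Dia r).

Let φ = Dia Dia (q or Dia r). Evaluate φ at each world:
  s0 (successors {s3, s4, s5}): φ is true.
  s1 (successors {s1, s3}): φ is true.
  s2 (successors {s2, s3, s4}): φ is true.
  s3 (successors {s1, s2, s4, s5}): φ is true.
  s4 (successors {s1, s4, s5}): φ is true.
  s5 (successors {s4, s5}): φ is true.
For instance, at s5:
  At s5: Dia Dia (q or Dia r) requires Dia (q or Dia r) at some successor in {s4, s5}.
    Dia (q or Dia r) holds at s4, so Dia Dia (q or Dia r) is true at s5.
      At s4: Dia (q or Dia r) requires q or Dia r at some successor in {s1, s4, s5}.
        q or Dia r holds at s1, so Dia (q or Dia r) is true at s4.
Satisfying worlds: {s0, s1, s2, s3, s4, s5}

s0, s1, s2, s3, s4, s5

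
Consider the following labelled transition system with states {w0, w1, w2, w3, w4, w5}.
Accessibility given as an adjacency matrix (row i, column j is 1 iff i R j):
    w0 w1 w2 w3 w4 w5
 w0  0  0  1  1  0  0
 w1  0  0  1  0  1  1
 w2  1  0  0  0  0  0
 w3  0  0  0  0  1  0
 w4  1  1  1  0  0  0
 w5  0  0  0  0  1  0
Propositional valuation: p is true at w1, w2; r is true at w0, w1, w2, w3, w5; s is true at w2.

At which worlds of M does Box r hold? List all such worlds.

Let φ = Box r. Evaluate φ at each world:
  w0 (successors {w2, w3}): φ is true.
  w1 (successors {w2, w4, w5}): φ is false.
  w2 (successors {w0}): φ is true.
  w3 (successors {w4}): φ is false.
  w4 (successors {w0, w1, w2}): φ is true.
  w5 (successors {w4}): φ is false.
For instance, at w2:
  At w2: Box r requires r at every successor {w0}.
    At w0: r is true.
  So Box r is true at w2.
Satisfying worlds: {w0, w2, w4}

w0, w2, w4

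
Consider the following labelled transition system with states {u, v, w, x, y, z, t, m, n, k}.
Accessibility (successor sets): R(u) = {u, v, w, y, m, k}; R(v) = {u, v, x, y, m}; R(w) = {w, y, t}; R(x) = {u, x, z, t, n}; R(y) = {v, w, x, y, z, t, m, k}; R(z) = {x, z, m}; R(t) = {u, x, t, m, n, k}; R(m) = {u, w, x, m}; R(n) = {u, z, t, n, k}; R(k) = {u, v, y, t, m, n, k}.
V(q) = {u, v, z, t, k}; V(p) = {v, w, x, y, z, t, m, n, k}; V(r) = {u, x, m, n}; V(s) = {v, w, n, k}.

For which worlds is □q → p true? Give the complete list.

Let φ = □q → p. Evaluate φ at each world:
  u (successors {u, v, w, y, m, k}): φ is true.
  v (successors {u, v, x, y, m}): φ is true.
  w (successors {w, y, t}): φ is true.
  x (successors {u, x, z, t, n}): φ is true.
  y (successors {v, w, x, y, z, t, m, k}): φ is true.
  z (successors {x, z, m}): φ is true.
  t (successors {u, x, t, m, n, k}): φ is true.
  m (successors {u, w, x, m}): φ is true.
  n (successors {u, z, t, n, k}): φ is true.
  k (successors {u, v, y, t, m, n, k}): φ is true.
For instance, at y:
  At y: □q is false, p is true, so □q → p is true.
    At y: □q requires q at every successor {v, w, x, y, z, t, m, k}.
      q fails at w, so □q is false at y.
Satisfying worlds: {u, v, w, x, y, z, t, m, n, k}

u, v, w, x, y, z, t, m, n, k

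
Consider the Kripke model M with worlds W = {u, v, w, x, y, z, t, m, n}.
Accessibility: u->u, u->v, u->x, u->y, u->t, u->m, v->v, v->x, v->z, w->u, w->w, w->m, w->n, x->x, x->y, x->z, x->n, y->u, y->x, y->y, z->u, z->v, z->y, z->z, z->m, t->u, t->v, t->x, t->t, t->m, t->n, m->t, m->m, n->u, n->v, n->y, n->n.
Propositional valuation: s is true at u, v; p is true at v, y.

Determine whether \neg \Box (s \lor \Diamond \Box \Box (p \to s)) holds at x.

At x: \Box (s \lor \Diamond \Box \Box (p \to s)) is false, so \neg \Box (s \lor \Diamond \Box \Box (p \to s)) is true.
  At x: \Box (s \lor \Diamond \Box \Box (p \to s)) requires s \lor \Diamond \Box \Box (p \to s) at every successor {x, y, z, n}.
    s \lor \Diamond \Box \Box (p \to s) fails at x, so \Box (s \lor \Diamond \Box \Box (p \to s)) is false at x.
      At x: s is false, \Diamond \Box \Box (p \to s) is false, so s \lor \Diamond \Box \Box (p \to s) is false.

Yes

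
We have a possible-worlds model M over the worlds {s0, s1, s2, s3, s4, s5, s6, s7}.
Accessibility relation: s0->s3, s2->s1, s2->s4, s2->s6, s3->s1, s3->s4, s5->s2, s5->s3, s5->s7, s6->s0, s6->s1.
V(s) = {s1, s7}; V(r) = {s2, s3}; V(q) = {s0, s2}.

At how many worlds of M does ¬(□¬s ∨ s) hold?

4

Recall that □ψ holds at a world iff ψ holds at every accessible world, and ◇ψ holds iff ψ holds at some accessible world.
Let φ = ¬(□¬s ∨ s). Evaluate φ at each world:
  s0 (successors {s3}): φ is false.
  s1 (successors ∅): φ is false.
  s2 (successors {s1, s4, s6}): φ is true.
  s3 (successors {s1, s4}): φ is true.
  s4 (successors ∅): φ is false.
  s5 (successors {s2, s3, s7}): φ is true.
  s6 (successors {s0, s1}): φ is true.
  s7 (successors ∅): φ is false.
For instance, at s2:
  At s2: □¬s ∨ s is false, so ¬(□¬s ∨ s) is true.
    At s2: □¬s is false, s is false, so □¬s ∨ s is false.
      At s2: □¬s requires ¬s at every successor {s1, s4, s6}.
        ¬s fails at s1, so □¬s is false at s2.
Satisfying worlds: {s2, s3, s5, s6}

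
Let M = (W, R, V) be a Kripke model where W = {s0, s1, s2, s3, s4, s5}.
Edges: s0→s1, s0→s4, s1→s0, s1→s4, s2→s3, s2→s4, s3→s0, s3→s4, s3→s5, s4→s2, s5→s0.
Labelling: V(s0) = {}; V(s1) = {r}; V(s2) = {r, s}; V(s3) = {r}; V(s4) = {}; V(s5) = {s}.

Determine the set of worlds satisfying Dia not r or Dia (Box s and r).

s0, s1, s2, s3, s5

Let φ = Dia not r or Dia (Box s and r). Evaluate φ at each world:
  s0 (successors {s1, s4}): φ is true.
  s1 (successors {s0, s4}): φ is true.
  s2 (successors {s3, s4}): φ is true.
  s3 (successors {s0, s4, s5}): φ is true.
  s4 (successors {s2}): φ is false.
  s5 (successors {s0}): φ is true.
For instance, at s2:
  At s2: Dia not r is true, Dia (Box s and r) is false, so Dia not r or Dia (Box s and r) is true.
    At s2: Dia not r requires not r at some successor in {s3, s4}.
      not r holds at s4, so Dia not r is true at s2.
    At s2: Dia (Box s and r) requires Box s and r at some successor in {s3, s4}.
      At s3: Box s and r is false.
      At s4: Box s and r is false.
    So Dia (Box s and r) is false at s2.
Satisfying worlds: {s0, s1, s2, s3, s5}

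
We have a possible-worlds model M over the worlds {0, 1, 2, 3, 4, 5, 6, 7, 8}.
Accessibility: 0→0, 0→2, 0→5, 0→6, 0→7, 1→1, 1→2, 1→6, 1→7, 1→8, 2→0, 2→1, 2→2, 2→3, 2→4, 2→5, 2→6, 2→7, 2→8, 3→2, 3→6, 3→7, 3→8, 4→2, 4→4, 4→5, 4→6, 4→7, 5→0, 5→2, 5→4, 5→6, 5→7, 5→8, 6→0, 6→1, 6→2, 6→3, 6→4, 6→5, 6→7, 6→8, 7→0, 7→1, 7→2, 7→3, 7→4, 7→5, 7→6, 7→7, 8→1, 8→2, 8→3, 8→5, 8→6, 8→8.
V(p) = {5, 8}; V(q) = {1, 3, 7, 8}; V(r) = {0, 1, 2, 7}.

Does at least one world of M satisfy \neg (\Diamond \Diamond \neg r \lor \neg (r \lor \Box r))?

Recall that \Box ψ holds at a world iff ψ holds at every accessible world, and \Diamond ψ holds iff ψ holds at some accessible world.
Let φ = \neg (\Diamond \Diamond \neg r \lor \neg (r \lor \Box r)). Evaluate φ at each world:
  0 (successors {0, 2, 5, 6, 7}): φ is false.
  1 (successors {1, 2, 6, 7, 8}): φ is false.
  2 (successors {0, 1, 2, 3, 4, 5, 6, 7, 8}): φ is false.
  3 (successors {2, 6, 7, 8}): φ is false.
  4 (successors {2, 4, 5, 6, 7}): φ is false.
  5 (successors {0, 2, 4, 6, 7, 8}): φ is false.
  6 (successors {0, 1, 2, 3, 4, 5, 7, 8}): φ is false.
  7 (successors {0, 1, 2, 3, 4, 5, 6, 7}): φ is false.
  8 (successors {1, 2, 3, 5, 6, 8}): φ is false.
For instance, at 8:
  At 8: \Diamond \Diamond \neg r \lor \neg (r \lor \Box r) is true, so \neg (\Diamond \Diamond \neg r \lor \neg (r \lor \Box r)) is false.
    At 8: \Diamond \Diamond \neg r is true, \neg (r \lor \Box r) is true, so \Diamond \Diamond \neg r \lor \neg (r \lor \Box r) is true.
      At 8: \Diamond \Diamond \neg r requires \Diamond \neg r at some successor in {1, 2, 3, 5, 6, 8}.
        \Diamond \neg r holds at 1, so \Diamond \Diamond \neg r is true at 8.
      At 8: r \lor \Box r is false, so \neg (r \lor \Box r) is true.

No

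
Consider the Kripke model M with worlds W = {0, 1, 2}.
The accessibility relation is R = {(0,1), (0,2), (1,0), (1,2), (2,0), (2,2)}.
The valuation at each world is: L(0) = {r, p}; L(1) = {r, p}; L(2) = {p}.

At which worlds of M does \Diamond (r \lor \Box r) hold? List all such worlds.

Let φ = \Diamond (r \lor \Box r). Evaluate φ at each world:
  0 (successors {1, 2}): φ is true.
  1 (successors {0, 2}): φ is true.
  2 (successors {0, 2}): φ is true.
For instance, at 1:
  At 1: \Diamond (r \lor \Box r) requires r \lor \Box r at some successor in {0, 2}.
    r \lor \Box r holds at 0, so \Diamond (r \lor \Box r) is true at 1.
      At 0: r is true, \Box r is false, so r \lor \Box r is true.
Satisfying worlds: {0, 1, 2}

0, 1, 2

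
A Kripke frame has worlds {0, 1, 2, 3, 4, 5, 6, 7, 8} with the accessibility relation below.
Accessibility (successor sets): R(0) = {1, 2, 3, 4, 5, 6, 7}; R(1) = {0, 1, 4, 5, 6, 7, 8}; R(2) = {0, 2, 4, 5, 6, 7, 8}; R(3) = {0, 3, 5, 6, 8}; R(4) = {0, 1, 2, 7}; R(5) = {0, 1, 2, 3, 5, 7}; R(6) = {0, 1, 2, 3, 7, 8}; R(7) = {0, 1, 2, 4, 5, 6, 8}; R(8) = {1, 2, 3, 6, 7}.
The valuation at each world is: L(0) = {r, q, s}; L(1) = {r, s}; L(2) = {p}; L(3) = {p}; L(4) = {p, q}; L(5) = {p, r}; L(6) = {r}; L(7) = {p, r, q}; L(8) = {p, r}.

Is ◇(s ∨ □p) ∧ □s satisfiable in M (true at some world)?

Let φ = ◇(s ∨ □p) ∧ □s. Evaluate φ at each world:
  0 (successors {1, 2, 3, 4, 5, 6, 7}): φ is false.
  1 (successors {0, 1, 4, 5, 6, 7, 8}): φ is false.
  2 (successors {0, 2, 4, 5, 6, 7, 8}): φ is false.
  3 (successors {0, 3, 5, 6, 8}): φ is false.
  4 (successors {0, 1, 2, 7}): φ is false.
  5 (successors {0, 1, 2, 3, 5, 7}): φ is false.
  6 (successors {0, 1, 2, 3, 7, 8}): φ is false.
  7 (successors {0, 1, 2, 4, 5, 6, 8}): φ is false.
  8 (successors {1, 2, 3, 6, 7}): φ is false.
For instance, at 0:
  At 0: ◇(s ∨ □p) is true, □s is false, so ◇(s ∨ □p) ∧ □s is false.
    At 0: ◇(s ∨ □p) requires s ∨ □p at some successor in {1, 2, 3, 4, 5, 6, 7}.
      s ∨ □p holds at 1, so ◇(s ∨ □p) is true at 0.
    At 0: □s requires s at every successor {1, 2, 3, 4, 5, 6, 7}.
      s fails at 2, so □s is false at 0.

No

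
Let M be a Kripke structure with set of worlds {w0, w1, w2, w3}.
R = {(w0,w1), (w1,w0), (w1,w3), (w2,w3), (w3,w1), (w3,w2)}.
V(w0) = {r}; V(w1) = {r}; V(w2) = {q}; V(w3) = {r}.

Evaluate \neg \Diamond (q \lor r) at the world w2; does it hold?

No

Recall that \Diamond ψ holds at a world iff ψ holds at some accessible world.
At w2: \Diamond (q \lor r) is true, so \neg \Diamond (q \lor r) is false.
  At w2: \Diamond (q \lor r) requires q \lor r at some successor in {w3}.
    q \lor r holds at w3, so \Diamond (q \lor r) is true at w2.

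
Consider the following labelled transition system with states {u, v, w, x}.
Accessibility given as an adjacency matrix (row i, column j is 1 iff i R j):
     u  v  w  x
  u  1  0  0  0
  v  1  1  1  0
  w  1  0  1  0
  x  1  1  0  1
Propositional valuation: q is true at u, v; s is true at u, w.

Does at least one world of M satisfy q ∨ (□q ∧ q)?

Recall that □ψ holds at a world iff ψ holds at every accessible world, and ◇ψ holds iff ψ holds at some accessible world.
Let φ = q ∨ (□q ∧ q). Evaluate φ at each world:
  u (successors {u}): φ is true.
  v (successors {u, v, w}): φ is true.
  w (successors {u, w}): φ is false.
  x (successors {u, v, x}): φ is false.
Detail at u (witness):
  At u: q is true, □q ∧ q is true, so q ∨ (□q ∧ q) is true.
    At u: □q is true, q is true, so □q ∧ q is true.
      At u: □q requires q at every successor {u}.
        At u: q is true.
      So □q is true at u.

Yes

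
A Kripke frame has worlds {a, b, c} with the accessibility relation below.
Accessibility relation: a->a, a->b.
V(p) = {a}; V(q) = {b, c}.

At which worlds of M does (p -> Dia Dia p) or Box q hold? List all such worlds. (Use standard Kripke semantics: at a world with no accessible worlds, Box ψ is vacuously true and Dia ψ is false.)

Recall that Box ψ holds at a world iff ψ holds at every accessible world, and Dia ψ holds iff ψ holds at some accessible world.
Let φ = (p -> Dia Dia p) or Box q. Evaluate φ at each world:
  a (successors {a, b}): φ is true.
  b (successors ∅): φ is true.
  c (successors ∅): φ is true.
For instance, at a:
  At a: p -> Dia Dia p is true, Box q is false, so (p -> Dia Dia p) or Box q is true.
    At a: p is true, Dia Dia p is true, so p -> Dia Dia p is true.
      At a: Dia Dia p requires Dia p at some successor in {a, b}.
        Dia p holds at a, so Dia Dia p is true at a.
    At a: Box q requires q at every successor {a, b}.
      q fails at a, so Box q is false at a.
Satisfying worlds: {a, b, c}

a, b, c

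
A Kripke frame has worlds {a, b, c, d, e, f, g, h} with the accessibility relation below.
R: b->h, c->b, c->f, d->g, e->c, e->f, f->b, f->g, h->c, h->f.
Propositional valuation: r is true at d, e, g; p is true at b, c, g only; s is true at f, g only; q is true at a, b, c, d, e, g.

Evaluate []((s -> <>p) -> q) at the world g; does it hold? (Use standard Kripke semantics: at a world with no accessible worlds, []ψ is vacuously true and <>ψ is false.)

Yes

Recall that []ψ holds at a world iff ψ holds at every accessible world, and <>ψ holds iff ψ holds at some accessible world.
At g: no accessible worlds, so []((s -> <>p) -> q) holds vacuously.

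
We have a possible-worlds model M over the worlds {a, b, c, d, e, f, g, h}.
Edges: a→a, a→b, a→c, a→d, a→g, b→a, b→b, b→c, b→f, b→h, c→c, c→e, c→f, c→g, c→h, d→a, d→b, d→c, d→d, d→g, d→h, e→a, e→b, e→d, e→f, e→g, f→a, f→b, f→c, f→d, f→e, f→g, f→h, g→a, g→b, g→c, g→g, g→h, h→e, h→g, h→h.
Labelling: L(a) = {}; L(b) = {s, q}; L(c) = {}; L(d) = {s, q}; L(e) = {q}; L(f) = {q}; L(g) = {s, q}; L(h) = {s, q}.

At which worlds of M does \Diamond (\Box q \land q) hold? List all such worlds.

b, c, d, f, g, h

Let φ = \Diamond (\Box q \land q). Evaluate φ at each world:
  a (successors {a, b, c, d, g}): φ is false.
  b (successors {a, b, c, f, h}): φ is true.
  c (successors {c, e, f, g, h}): φ is true.
  d (successors {a, b, c, d, g, h}): φ is true.
  e (successors {a, b, d, f, g}): φ is false.
  f (successors {a, b, c, d, e, g, h}): φ is true.
  g (successors {a, b, c, g, h}): φ is true.
  h (successors {e, g, h}): φ is true.
For instance, at b:
  At b: \Diamond (\Box q \land q) requires \Box q \land q at some successor in {a, b, c, f, h}.
    \Box q \land q holds at h, so \Diamond (\Box q \land q) is true at b.
      At h: \Box q is true, q is true, so \Box q \land q is true.
Satisfying worlds: {b, c, d, f, g, h}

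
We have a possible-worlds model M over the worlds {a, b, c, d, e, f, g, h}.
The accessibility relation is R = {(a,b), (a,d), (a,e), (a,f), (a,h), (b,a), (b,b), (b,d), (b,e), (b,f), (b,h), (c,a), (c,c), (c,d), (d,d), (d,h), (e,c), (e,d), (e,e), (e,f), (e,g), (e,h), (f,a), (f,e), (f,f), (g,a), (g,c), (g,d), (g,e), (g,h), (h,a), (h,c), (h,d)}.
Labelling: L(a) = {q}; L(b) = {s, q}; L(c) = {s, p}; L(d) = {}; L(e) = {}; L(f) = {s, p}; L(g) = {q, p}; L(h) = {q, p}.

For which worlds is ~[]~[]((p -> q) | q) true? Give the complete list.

Let φ = ~[]~[]((p -> q) | q). Evaluate φ at each world:
  a (successors {b, d, e, f, h}): φ is true.
  b (successors {a, b, d, e, f, h}): φ is true.
  c (successors {a, c, d}): φ is true.
  d (successors {d, h}): φ is true.
  e (successors {c, d, e, f, g, h}): φ is true.
  f (successors {a, e, f}): φ is false.
  g (successors {a, c, d, e, h}): φ is true.
  h (successors {a, c, d}): φ is true.
For instance, at d:
  At d: []~[]((p -> q) | q) is false, so ~[]~[]((p -> q) | q) is true.
    At d: []~[]((p -> q) | q) requires ~[]((p -> q) | q) at every successor {d, h}.
      ~[]((p -> q) | q) fails at d, so []~[]((p -> q) | q) is false at d.
Satisfying worlds: {a, b, c, d, e, g, h}

a, b, c, d, e, g, h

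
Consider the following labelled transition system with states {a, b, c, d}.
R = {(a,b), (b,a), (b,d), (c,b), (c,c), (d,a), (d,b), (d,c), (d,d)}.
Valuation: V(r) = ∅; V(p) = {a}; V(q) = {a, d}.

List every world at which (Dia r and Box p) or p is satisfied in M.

a

Let φ = (Dia r and Box p) or p. Evaluate φ at each world:
  a (successors {b}): φ is true.
  b (successors {a, d}): φ is false.
  c (successors {b, c}): φ is false.
  d (successors {a, b, c, d}): φ is false.
For instance, at d:
  At d: Dia r and Box p is false, p is false, so (Dia r and Box p) or p is false.
    At d: Dia r is false, Box p is false, so Dia r and Box p is false.
      At d: Dia r requires r at some successor in {a, b, c, d}.
        At a: r is false.
        At b: r is false.
        At c: r is false.
        At d: r is false.
      So Dia r is false at d.
      At d: Box p requires p at every successor {a, b, c, d}.
        p fails at b, so Box p is false at d.
Satisfying worlds: {a}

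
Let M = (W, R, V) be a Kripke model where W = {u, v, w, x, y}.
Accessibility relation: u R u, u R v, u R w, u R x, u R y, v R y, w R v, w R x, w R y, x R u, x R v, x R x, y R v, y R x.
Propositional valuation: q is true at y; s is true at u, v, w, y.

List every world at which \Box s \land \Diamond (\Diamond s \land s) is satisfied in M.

Let φ = \Box s \land \Diamond (\Diamond s \land s). Evaluate φ at each world:
  u (successors {u, v, w, x, y}): φ is false.
  v (successors {y}): φ is true.
  w (successors {v, x, y}): φ is false.
  x (successors {u, v, x}): φ is false.
  y (successors {v, x}): φ is false.
For instance, at x:
  At x: \Box s is false, \Diamond (\Diamond s \land s) is true, so \Box s \land \Diamond (\Diamond s \land s) is false.
    At x: \Box s requires s at every successor {u, v, x}.
      s fails at x, so \Box s is false at x.
    At x: \Diamond (\Diamond s \land s) requires \Diamond s \land s at some successor in {u, v, x}.
      \Diamond s \land s holds at u, so \Diamond (\Diamond s \land s) is true at x.
Satisfying worlds: {v}

v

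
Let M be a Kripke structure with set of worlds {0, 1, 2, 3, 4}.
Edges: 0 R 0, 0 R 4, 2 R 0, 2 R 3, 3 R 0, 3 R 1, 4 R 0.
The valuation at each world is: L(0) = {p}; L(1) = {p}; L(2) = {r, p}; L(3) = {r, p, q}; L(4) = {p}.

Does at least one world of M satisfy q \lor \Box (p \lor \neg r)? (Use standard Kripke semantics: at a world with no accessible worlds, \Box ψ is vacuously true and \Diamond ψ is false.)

Let φ = q \lor \Box (p \lor \neg r). Evaluate φ at each world:
  0 (successors {0, 4}): φ is true.
  1 (successors ∅): φ is true.
  2 (successors {0, 3}): φ is true.
  3 (successors {0, 1}): φ is true.
  4 (successors {0}): φ is true.
Detail at 0 (witness):
  At 0: q is false, \Box (p \lor \neg r) is true, so q \lor \Box (p \lor \neg r) is true.
    At 0: \Box (p \lor \neg r) requires p \lor \neg r at every successor {0, 4}.
      At 0: p \lor \neg r is true.
      At 4: p \lor \neg r is true.
    So \Box (p \lor \neg r) is true at 0.

Yes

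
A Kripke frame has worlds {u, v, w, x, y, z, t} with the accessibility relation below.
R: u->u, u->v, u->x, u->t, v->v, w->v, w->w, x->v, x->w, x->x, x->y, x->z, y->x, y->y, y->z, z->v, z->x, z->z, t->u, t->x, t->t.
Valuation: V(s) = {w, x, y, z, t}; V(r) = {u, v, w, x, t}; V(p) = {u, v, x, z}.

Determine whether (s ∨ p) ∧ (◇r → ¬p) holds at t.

At t: s ∨ p is true, ◇r → ¬p is true, so (s ∨ p) ∧ (◇r → ¬p) is true.
  At t: ◇r is true, ¬p is true, so ◇r → ¬p is true.
    At t: ◇r requires r at some successor in {u, x, t}.
      r holds at u, so ◇r is true at t.

Yes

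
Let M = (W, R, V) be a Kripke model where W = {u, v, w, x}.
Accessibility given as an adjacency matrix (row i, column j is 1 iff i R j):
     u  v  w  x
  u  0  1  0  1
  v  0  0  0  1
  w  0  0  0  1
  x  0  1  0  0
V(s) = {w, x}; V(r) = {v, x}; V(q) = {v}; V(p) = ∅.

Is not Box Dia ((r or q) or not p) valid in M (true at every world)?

Let φ = not Box Dia ((r or q) or not p). Evaluate φ at each world:
  u (successors {v, x}): φ is false.
  v (successors {x}): φ is false.
  w (successors {x}): φ is false.
  x (successors {v}): φ is false.
Detail at u (counterexample):
  At u: Box Dia ((r or q) or not p) is true, so not Box Dia ((r or q) or not p) is false.
    At u: Box Dia ((r or q) or not p) requires Dia ((r or q) or not p) at every successor {v, x}.
      At v: Dia ((r or q) or not p) is true.
      At x: Dia ((r or q) or not p) is true.
    So Box Dia ((r or q) or not p) is true at u.

No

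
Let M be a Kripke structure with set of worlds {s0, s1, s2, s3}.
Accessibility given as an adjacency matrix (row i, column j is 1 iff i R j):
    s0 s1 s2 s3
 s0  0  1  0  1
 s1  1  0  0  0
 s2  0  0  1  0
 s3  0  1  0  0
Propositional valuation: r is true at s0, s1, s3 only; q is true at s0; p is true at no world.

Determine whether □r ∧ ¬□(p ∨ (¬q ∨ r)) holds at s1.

No

At s1: □r is true, ¬□(p ∨ (¬q ∨ r)) is false, so □r ∧ ¬□(p ∨ (¬q ∨ r)) is false.
  At s1: □r requires r at every successor {s0}.
    At s0: r is true.
  So □r is true at s1.
  At s1: □(p ∨ (¬q ∨ r)) is true, so ¬□(p ∨ (¬q ∨ r)) is false.
    At s1: □(p ∨ (¬q ∨ r)) requires p ∨ (¬q ∨ r) at every successor {s0}.
      At s0: p ∨ (¬q ∨ r) is true.
    So □(p ∨ (¬q ∨ r)) is true at s1.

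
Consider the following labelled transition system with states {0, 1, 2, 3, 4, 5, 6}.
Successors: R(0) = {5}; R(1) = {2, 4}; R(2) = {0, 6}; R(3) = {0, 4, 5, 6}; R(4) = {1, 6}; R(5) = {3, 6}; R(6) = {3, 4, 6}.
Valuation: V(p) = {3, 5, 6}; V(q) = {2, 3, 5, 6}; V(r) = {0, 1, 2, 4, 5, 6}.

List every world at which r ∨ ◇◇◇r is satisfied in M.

Let φ = r ∨ ◇◇◇r. Evaluate φ at each world:
  0 (successors {5}): φ is true.
  1 (successors {2, 4}): φ is true.
  2 (successors {0, 6}): φ is true.
  3 (successors {0, 4, 5, 6}): φ is true.
  4 (successors {1, 6}): φ is true.
  5 (successors {3, 6}): φ is true.
  6 (successors {3, 4, 6}): φ is true.
For instance, at 2:
  At 2: r is true, ◇◇◇r is true, so r ∨ ◇◇◇r is true.
    At 2: ◇◇◇r requires ◇◇r at some successor in {0, 6}.
      ◇◇r holds at 0, so ◇◇◇r is true at 2.
Satisfying worlds: {0, 1, 2, 3, 4, 5, 6}

0, 1, 2, 3, 4, 5, 6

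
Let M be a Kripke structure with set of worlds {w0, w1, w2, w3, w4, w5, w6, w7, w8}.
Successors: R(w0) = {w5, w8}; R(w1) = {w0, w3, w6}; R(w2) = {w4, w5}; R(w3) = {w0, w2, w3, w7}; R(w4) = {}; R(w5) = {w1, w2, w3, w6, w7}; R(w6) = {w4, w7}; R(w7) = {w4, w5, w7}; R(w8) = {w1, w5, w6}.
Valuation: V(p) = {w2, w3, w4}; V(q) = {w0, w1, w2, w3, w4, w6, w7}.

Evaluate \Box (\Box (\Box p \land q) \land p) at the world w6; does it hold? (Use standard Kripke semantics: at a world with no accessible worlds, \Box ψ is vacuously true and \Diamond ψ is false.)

At w6: \Box (\Box (\Box p \land q) \land p) requires \Box (\Box p \land q) \land p at every successor {w4, w7}.
  \Box (\Box p \land q) \land p fails at w7, so \Box (\Box (\Box p \land q) \land p) is false at w6.
    At w7: \Box (\Box p \land q) is false, p is false, so \Box (\Box p \land q) \land p is false.
      At w7: \Box (\Box p \land q) requires \Box p \land q at every successor {w4, w5, w7}.
        \Box p \land q fails at w5, so \Box (\Box p \land q) is false at w7.

No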